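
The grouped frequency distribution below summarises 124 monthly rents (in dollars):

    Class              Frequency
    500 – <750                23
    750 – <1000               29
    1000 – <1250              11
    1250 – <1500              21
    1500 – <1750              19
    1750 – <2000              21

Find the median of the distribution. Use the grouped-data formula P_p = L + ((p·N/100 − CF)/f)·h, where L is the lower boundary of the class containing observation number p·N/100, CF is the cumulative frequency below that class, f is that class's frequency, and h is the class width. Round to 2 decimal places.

N = 124; target position k = 50/100 · 124 = 62.
Cumulative frequencies: 23, 52, 63, 84, 103, 124.
Observation 62 falls in the class 1000 – <1250.
L = 1000, CF = 52, f = 11, h = 250.
P50 = 1000 + ((62 − 52)/11)·250 = 1000 + 227.273 = 1227.27.

1227.27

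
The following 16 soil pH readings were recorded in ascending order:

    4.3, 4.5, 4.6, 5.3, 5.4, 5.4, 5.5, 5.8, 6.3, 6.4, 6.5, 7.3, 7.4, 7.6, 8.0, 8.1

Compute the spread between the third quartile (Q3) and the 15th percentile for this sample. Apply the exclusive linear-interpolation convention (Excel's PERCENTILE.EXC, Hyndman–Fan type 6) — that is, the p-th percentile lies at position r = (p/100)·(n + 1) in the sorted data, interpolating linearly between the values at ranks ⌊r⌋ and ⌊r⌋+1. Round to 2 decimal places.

n = 16.
P15: r = 2.55; ranks 2–3 are 4.5, 4.6; interpolating gives 4.555.
P75: r = 12.75; ranks 12–13 are 7.3, 7.4; interpolating gives 7.375.
Difference: 7.375 − 4.555 = 2.82.

2.82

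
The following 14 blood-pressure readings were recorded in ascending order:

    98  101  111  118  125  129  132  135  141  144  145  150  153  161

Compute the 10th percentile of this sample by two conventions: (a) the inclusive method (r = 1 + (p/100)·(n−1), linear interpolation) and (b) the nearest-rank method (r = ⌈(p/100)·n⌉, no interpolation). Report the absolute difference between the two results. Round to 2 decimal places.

3.00

n = 14.
(a) r = 2.3; between ranks 2 (101) and 3 (111): 104.
(b) the nearest-rank method: rank 2 → 101.
|104 − 101| = 3.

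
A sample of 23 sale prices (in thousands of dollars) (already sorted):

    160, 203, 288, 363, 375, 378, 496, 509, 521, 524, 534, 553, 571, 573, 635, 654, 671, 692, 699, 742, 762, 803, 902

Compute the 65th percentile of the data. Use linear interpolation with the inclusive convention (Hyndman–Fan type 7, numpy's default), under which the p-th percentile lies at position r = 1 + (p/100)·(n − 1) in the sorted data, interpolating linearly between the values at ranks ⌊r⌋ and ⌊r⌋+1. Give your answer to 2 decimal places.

n = 23.
r = 1 + (65/100)·(23 − 1) = 1 + 14.3 = 15.3.
Rank 15 is 635 and rank 16 is 654.
Interpolate: 635 + 0.3·(654 − 635) = 635 + 0.3·19 = 640.7.

640.70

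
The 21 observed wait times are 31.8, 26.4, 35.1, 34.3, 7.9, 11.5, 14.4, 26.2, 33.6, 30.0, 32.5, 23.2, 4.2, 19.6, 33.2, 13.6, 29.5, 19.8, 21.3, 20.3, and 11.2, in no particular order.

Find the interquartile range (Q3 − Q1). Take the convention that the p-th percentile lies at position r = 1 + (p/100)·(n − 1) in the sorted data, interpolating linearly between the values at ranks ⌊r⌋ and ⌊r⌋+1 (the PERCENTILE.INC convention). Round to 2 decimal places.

Sorted: 4.2, 7.9, 11.2, 11.5, 13.6, 14.4, 19.6, 19.8, 20.3, 21.3, 23.2, 26.2, 26.4, 29.5, 30.0, 31.8, 32.5, 33.2, 33.6, 34.3, 35.1.
n = 21.
P25: r = 6 (integer) → 14.4.
P75: r = 16 (integer) → 31.8.
Difference: 31.8 − 14.4 = 17.4.

17.40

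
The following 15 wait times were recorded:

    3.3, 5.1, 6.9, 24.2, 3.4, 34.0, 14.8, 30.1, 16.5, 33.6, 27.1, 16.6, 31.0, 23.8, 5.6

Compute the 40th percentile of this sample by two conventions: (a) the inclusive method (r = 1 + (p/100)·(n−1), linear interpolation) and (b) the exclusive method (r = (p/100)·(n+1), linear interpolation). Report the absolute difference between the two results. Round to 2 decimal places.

0.34

Sorted: 3.3, 3.4, 5.1, 5.6, 6.9, 14.8, 16.5, 16.6, 23.8, 24.2, 27.1, 30.1, 31.0, 33.6, 34.0.
n = 15.
(a) r = 6.6; between ranks 6 (14.8) and 7 (16.5): 15.82.
(b) r = 6.4; between ranks 6 (14.8) and 7 (16.5): 15.48.
|15.82 − 15.48| = 0.34.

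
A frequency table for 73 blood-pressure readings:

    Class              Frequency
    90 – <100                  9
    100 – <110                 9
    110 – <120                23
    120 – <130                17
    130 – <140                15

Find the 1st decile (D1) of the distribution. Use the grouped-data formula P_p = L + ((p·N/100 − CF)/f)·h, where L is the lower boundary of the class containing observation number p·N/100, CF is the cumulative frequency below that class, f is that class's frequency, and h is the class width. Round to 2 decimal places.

98.11

N = 73; target position k = 10/100 · 73 = 7.3.
Cumulative frequencies: 9, 18, 41, 58, 73.
Observation 7.3 falls in the class 90 – <100.
L = 90, CF = 0, f = 9, h = 10.
P10 = 90 + ((7.3 − 0)/9)·10 = 90 + 8.11111 = 98.1111.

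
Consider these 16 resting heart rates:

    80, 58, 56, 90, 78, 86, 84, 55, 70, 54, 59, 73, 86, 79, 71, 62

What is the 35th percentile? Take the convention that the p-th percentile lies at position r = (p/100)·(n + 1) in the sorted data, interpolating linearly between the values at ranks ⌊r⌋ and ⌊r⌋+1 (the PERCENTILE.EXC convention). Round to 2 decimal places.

Sorted: 54, 55, 56, 58, 59, 62, 70, 71, 73, 78, 79, 80, 84, 86, 86, 90.
n = 16.
r = (35/100)·(16 + 1) = 5.95.
Rank 5 is 59 and rank 6 is 62.
Interpolate: 59 + 0.95·(62 − 59) = 59 + 0.95·3 = 61.85.

61.85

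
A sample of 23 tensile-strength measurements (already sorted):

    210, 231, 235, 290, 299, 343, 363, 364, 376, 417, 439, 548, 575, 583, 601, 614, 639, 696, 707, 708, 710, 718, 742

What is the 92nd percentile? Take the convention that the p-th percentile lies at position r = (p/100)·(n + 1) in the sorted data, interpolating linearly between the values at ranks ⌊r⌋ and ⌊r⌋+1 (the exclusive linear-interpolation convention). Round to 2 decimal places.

n = 23.
r = (92/100)·(23 + 1) = 22.08.
Rank 22 is 718 and rank 23 is 742.
Interpolate: 718 + 0.08·(742 − 718) = 718 + 0.08·24 = 719.92.

719.92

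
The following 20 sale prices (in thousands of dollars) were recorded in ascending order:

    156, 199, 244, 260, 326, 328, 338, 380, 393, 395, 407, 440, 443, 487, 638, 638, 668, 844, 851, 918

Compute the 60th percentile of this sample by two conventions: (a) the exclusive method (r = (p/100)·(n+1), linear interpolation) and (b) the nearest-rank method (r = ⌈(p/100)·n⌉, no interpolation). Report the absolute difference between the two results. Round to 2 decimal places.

1.80

n = 20.
(a) r = 12.6; between ranks 12 (440) and 13 (443): 441.8.
(b) the nearest-rank method: rank 12 → 440.
|441.8 − 440| = 1.8.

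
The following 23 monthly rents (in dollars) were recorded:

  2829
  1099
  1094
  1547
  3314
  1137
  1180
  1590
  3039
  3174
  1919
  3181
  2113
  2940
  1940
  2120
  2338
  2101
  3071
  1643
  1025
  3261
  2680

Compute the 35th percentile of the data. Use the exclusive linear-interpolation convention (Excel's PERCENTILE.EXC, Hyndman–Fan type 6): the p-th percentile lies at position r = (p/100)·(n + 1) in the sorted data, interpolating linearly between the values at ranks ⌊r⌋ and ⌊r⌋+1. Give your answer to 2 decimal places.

1753.40

Sorted: 1025, 1094, 1099, 1137, 1180, 1547, 1590, 1643, 1919, 1940, 2101, 2113, 2120, 2338, 2680, 2829, 2940, 3039, 3071, 3174, 3181, 3261, 3314.
n = 23.
r = (35/100)·(23 + 1) = 8.4.
Rank 8 is 1643 and rank 9 is 1919.
Interpolate: 1643 + 0.4·(1919 − 1643) = 1643 + 0.4·276 = 1753.4.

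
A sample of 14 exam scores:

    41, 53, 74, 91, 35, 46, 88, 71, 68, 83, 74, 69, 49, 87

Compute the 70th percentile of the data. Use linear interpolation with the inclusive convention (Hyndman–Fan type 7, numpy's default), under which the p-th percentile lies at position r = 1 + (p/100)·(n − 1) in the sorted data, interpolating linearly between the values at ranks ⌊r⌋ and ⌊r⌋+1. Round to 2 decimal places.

Sorted: 35, 41, 46, 49, 53, 68, 69, 71, 74, 74, 83, 87, 88, 91.
n = 14.
r = 1 + (70/100)·(14 − 1) = 1 + 9.1 = 10.1.
Rank 10 is 74 and rank 11 is 83.
Interpolate: 74 + 0.1·(83 − 74) = 74 + 0.1·9 = 74.9.

74.90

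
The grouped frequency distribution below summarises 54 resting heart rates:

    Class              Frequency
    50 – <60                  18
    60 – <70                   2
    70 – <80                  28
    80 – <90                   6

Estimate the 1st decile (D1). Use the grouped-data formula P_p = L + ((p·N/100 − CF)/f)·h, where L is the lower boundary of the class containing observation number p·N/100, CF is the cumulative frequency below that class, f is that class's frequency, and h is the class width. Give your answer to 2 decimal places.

N = 54; target position k = 10/100 · 54 = 5.4.
Cumulative frequencies: 18, 20, 48, 54.
Observation 5.4 falls in the class 50 – <60.
L = 50, CF = 0, f = 18, h = 10.
P10 = 50 + ((5.4 − 0)/18)·10 = 50 + 3 = 53.

53.00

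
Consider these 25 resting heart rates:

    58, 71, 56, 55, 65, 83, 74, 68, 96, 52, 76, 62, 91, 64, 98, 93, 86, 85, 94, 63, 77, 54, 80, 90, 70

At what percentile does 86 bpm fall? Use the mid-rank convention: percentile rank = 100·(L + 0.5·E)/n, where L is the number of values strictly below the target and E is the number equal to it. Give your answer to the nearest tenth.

74.0

Sorted: 52, 54, 55, 56, 58, 62, 63, 64, 65, 68, 70, 71, 74, 76, 77, 80, 83, 85, 86, 90, 91, 93, 94, 96, 98.
Count below 86: L = 18; count equal: E = 1; n = 25.
Percentile rank = 100·(18 + 0.5·1)/25 = 100·18.5/25 = 74.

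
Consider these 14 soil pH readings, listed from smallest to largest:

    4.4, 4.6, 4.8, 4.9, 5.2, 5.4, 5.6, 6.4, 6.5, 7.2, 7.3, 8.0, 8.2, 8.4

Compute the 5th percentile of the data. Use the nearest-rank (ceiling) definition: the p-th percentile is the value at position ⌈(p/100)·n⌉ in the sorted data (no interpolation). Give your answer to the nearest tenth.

n = 14.
Position = ⌈5/100 · 14⌉ = ⌈0.7⌉ = 1.
The value at rank 1 is 4.4.

4.4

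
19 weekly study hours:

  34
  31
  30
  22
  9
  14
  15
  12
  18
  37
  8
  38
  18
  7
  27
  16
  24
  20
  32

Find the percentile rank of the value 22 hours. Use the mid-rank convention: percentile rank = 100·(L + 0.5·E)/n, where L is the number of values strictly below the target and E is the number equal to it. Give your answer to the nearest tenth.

Sorted: 7, 8, 9, 12, 14, 15, 16, 18, 18, 20, 22, 24, 27, 30, 31, 32, 34, 37, 38.
Count below 22: L = 10; count equal: E = 1; n = 19.
Percentile rank = 100·(10 + 0.5·1)/19 = 100·10.5/19 = 55.26.

55.3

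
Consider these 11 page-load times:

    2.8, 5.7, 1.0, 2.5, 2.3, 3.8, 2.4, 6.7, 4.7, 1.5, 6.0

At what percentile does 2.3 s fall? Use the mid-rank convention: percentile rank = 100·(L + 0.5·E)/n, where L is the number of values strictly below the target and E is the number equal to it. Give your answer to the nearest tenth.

22.7

Sorted: 1.0, 1.5, 2.3, 2.4, 2.5, 2.8, 3.8, 4.7, 5.7, 6.0, 6.7.
Count below 2.3: L = 2; count equal: E = 1; n = 11.
Percentile rank = 100·(2 + 0.5·1)/11 = 100·2.5/11 = 22.73.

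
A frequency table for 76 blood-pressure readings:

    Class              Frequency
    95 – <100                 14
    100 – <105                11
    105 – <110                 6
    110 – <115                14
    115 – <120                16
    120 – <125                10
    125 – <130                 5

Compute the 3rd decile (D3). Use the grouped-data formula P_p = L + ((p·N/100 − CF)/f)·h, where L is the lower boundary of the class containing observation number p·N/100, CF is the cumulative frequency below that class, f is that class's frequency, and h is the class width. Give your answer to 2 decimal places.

104.00

N = 76; target position k = 30/100 · 76 = 22.8.
Cumulative frequencies: 14, 25, 31, 45, 61, 71, 76.
Observation 22.8 falls in the class 100 – <105.
L = 100, CF = 14, f = 11, h = 5.
P30 = 100 + ((22.8 − 14)/11)·5 = 100 + 4 = 104.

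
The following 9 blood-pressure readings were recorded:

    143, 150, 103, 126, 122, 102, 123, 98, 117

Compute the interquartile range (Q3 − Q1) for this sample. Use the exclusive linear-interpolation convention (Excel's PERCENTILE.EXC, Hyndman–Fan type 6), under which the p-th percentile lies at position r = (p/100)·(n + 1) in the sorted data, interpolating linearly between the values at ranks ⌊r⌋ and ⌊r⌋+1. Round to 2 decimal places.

32.00

Sorted: 98, 102, 103, 117, 122, 123, 126, 143, 150.
n = 9.
P25: r = 2.5; ranks 2–3 are 102, 103; interpolating gives 102.5.
P75: r = 7.5; ranks 7–8 are 126, 143; interpolating gives 134.5.
Difference: 134.5 − 102.5 = 32.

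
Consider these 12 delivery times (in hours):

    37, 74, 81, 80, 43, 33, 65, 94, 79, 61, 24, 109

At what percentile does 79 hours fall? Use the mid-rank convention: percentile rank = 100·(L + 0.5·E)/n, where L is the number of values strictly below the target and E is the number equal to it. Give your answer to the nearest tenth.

Sorted: 24, 33, 37, 43, 61, 65, 74, 79, 80, 81, 94, 109.
Count below 79: L = 7; count equal: E = 1; n = 12.
Percentile rank = 100·(7 + 0.5·1)/12 = 100·7.5/12 = 62.5.

62.5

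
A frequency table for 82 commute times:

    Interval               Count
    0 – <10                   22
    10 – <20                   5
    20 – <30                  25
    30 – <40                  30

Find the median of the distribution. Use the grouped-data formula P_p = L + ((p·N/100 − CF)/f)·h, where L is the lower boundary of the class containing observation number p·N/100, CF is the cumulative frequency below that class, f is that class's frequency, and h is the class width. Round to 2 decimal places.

25.60

N = 82; target position k = 50/100 · 82 = 41.
Cumulative frequencies: 22, 27, 52, 82.
Observation 41 falls in the class 20 – <30.
L = 20, CF = 27, f = 25, h = 10.
P50 = 20 + ((41 − 27)/25)·10 = 20 + 5.6 = 25.6.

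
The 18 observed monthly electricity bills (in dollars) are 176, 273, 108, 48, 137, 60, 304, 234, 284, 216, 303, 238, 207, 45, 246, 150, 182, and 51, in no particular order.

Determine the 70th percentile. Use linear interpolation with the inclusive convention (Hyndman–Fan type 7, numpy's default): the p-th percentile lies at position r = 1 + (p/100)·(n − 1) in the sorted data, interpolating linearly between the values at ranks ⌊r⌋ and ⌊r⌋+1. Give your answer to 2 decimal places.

237.60

Sorted: 45, 48, 51, 60, 108, 137, 150, 176, 182, 207, 216, 234, 238, 246, 273, 284, 303, 304.
n = 18.
r = 1 + (70/100)·(18 − 1) = 1 + 11.9 = 12.9.
Rank 12 is 234 and rank 13 is 238.
Interpolate: 234 + 0.9·(238 − 234) = 234 + 0.9·4 = 237.6.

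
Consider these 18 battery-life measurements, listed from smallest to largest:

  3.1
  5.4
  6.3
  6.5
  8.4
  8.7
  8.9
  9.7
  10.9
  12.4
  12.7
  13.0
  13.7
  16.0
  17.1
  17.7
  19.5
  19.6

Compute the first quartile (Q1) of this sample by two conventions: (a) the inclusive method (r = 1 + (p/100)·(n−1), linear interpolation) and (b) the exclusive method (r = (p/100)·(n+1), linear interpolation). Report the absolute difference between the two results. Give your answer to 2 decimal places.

n = 18.
(a) r = 5.25; between ranks 5 (8.4) and 6 (8.7): 8.475.
(b) r = 4.75; between ranks 4 (6.5) and 5 (8.4): 7.925.
|8.475 − 7.925| = 0.55.

0.55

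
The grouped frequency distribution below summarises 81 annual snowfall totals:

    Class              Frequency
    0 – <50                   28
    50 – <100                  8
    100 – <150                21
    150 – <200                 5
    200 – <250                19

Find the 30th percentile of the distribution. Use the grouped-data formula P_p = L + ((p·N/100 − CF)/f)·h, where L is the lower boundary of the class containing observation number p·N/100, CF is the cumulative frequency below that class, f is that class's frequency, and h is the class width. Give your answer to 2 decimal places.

N = 81; target position k = 30/100 · 81 = 24.3.
Cumulative frequencies: 28, 36, 57, 62, 81.
Observation 24.3 falls in the class 0 – <50.
L = 0, CF = 0, f = 28, h = 50.
P30 = 0 + ((24.3 − 0)/28)·50 = 0 + 43.3929 = 43.3929.

43.39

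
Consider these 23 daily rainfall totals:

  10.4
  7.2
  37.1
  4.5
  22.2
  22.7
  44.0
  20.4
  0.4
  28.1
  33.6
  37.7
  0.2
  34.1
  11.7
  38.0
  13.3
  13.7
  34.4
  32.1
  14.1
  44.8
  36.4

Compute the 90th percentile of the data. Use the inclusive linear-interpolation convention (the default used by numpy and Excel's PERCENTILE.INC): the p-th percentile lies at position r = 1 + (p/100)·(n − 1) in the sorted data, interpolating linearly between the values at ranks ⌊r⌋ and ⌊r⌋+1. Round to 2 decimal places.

Sorted: 0.2, 0.4, 4.5, 7.2, 10.4, 11.7, 13.3, 13.7, 14.1, 20.4, 22.2, 22.7, 28.1, 32.1, 33.6, 34.1, 34.4, 36.4, 37.1, 37.7, 38.0, 44.0, 44.8.
n = 23.
r = 1 + (90/100)·(23 − 1) = 1 + 19.8 = 20.8.
Rank 20 is 37.7 and rank 21 is 38.0.
Interpolate: 37.7 + 0.8·(38.0 − 37.7) = 37.7 + 0.8·0.3 = 37.94.

37.94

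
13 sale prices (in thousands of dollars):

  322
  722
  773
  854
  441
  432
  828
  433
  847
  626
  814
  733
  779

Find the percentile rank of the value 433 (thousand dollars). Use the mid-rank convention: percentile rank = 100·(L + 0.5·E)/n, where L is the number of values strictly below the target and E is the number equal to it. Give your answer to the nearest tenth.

Sorted: 322, 432, 433, 441, 626, 722, 733, 773, 779, 814, 828, 847, 854.
Count below 433: L = 2; count equal: E = 1; n = 13.
Percentile rank = 100·(2 + 0.5·1)/13 = 100·2.5/13 = 19.23.

19.2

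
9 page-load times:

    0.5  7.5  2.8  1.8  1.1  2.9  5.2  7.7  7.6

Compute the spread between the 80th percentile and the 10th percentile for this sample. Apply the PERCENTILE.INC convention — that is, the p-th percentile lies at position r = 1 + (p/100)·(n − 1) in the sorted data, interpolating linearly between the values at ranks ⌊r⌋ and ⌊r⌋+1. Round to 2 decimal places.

Sorted: 0.5, 1.1, 1.8, 2.8, 2.9, 5.2, 7.5, 7.6, 7.7.
n = 9.
P10: r = 1.8; ranks 1–2 are 0.5, 1.1; interpolating gives 0.98.
P80: r = 7.4; ranks 7–8 are 7.5, 7.6; interpolating gives 7.54.
Difference: 7.54 − 0.98 = 6.56.

6.56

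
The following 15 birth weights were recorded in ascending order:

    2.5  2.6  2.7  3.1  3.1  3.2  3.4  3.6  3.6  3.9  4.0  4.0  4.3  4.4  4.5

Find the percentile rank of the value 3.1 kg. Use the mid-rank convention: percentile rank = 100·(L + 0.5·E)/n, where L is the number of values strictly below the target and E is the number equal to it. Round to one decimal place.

Count below 3.1: L = 3; count equal: E = 2; n = 15.
Percentile rank = 100·(3 + 0.5·2)/15 = 100·4/15 = 26.67.

26.7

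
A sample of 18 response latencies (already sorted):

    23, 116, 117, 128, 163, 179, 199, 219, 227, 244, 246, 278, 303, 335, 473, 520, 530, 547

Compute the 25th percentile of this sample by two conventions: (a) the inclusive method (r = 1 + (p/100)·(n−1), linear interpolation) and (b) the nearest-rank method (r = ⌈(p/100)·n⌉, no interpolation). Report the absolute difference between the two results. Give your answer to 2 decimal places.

n = 18.
(a) r = 5.25; between ranks 5 (163) and 6 (179): 167.
(b) the nearest-rank method: rank 5 → 163.
|167 − 163| = 4.

4.00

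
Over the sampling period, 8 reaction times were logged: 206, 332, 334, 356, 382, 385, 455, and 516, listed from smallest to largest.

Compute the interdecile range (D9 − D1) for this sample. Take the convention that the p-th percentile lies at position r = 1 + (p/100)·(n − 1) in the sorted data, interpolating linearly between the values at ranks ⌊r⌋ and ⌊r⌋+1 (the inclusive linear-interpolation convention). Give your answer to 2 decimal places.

n = 8.
P10: r = 1.7; ranks 1–2 are 206, 332; interpolating gives 294.2.
P90: r = 7.3; ranks 7–8 are 455, 516; interpolating gives 473.3.
Difference: 473.3 − 294.2 = 179.1.

179.10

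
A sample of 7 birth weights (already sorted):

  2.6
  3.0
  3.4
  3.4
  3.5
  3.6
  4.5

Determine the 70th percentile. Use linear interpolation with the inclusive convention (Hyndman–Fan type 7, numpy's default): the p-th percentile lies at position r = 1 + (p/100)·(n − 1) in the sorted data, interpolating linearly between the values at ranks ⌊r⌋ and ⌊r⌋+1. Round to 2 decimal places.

n = 7.
r = 1 + (70/100)·(7 − 1) = 1 + 4.2 = 5.2.
Rank 5 is 3.5 and rank 6 is 3.6.
Interpolate: 3.5 + 0.2·(3.6 − 3.5) = 3.5 + 0.2·0.1 = 3.52.

3.52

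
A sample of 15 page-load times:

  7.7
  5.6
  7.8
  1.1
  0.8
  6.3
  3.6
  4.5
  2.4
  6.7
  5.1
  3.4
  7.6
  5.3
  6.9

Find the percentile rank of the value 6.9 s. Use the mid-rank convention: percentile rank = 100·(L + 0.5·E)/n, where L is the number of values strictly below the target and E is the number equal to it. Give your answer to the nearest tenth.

Sorted: 0.8, 1.1, 2.4, 3.4, 3.6, 4.5, 5.1, 5.3, 5.6, 6.3, 6.7, 6.9, 7.6, 7.7, 7.8.
Count below 6.9: L = 11; count equal: E = 1; n = 15.
Percentile rank = 100·(11 + 0.5·1)/15 = 100·11.5/15 = 76.67.

76.7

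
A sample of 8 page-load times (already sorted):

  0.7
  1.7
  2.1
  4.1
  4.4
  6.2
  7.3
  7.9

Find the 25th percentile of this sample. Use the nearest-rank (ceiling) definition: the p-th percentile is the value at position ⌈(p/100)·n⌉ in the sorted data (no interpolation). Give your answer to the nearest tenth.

1.7

n = 8.
Position = ⌈25/100 · 8⌉ = ⌈2⌉ = 2.
The value at rank 2 is 1.7.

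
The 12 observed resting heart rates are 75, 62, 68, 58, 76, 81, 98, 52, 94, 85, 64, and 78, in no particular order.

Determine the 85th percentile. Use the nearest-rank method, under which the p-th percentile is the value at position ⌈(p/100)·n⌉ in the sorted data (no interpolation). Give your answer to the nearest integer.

94

Sorted: 52, 58, 62, 64, 68, 75, 76, 78, 81, 85, 94, 98.
n = 12.
Position = ⌈85/100 · 12⌉ = ⌈10.2⌉ = 11.
The value at rank 11 is 94.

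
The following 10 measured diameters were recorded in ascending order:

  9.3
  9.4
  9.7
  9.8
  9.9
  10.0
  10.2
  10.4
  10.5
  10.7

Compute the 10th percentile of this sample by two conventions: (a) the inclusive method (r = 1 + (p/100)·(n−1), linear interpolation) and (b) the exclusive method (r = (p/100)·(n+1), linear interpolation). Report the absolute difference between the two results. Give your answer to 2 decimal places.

n = 10.
(a) r = 1.9; between ranks 1 (9.3) and 2 (9.4): 9.39.
(b) r = 1.1; between ranks 1 (9.3) and 2 (9.4): 9.31.
|9.39 − 9.31| = 0.08.

0.08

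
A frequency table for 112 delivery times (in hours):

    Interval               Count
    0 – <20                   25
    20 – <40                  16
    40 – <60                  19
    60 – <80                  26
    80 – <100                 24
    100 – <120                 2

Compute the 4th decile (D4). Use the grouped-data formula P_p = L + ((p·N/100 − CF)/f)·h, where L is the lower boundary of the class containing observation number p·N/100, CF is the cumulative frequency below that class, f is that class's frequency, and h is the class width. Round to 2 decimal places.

N = 112; target position k = 40/100 · 112 = 44.8.
Cumulative frequencies: 25, 41, 60, 86, 110, 112.
Observation 44.8 falls in the class 40 – <60.
L = 40, CF = 41, f = 19, h = 20.
P40 = 40 + ((44.8 − 41)/19)·20 = 40 + 4 = 44.

44.00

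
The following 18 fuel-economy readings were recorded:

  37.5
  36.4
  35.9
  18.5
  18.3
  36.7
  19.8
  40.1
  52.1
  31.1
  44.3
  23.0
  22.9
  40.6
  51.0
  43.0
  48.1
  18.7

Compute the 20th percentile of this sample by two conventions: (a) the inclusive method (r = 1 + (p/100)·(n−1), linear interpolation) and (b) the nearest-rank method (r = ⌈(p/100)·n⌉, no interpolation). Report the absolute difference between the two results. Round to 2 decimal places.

1.24

Sorted: 18.3, 18.5, 18.7, 19.8, 22.9, 23.0, 31.1, 35.9, 36.4, 36.7, 37.5, 40.1, 40.6, 43.0, 44.3, 48.1, 51.0, 52.1.
n = 18.
(a) r = 4.4; between ranks 4 (19.8) and 5 (22.9): 21.04.
(b) the nearest-rank method: rank 4 → 19.8.
|21.04 − 19.8| = 1.24.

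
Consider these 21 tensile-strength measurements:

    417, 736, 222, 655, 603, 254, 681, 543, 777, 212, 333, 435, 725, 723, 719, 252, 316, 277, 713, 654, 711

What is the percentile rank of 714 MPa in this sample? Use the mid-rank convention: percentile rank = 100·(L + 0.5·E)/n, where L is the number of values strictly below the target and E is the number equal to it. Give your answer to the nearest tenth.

76.2

Sorted: 212, 222, 252, 254, 277, 316, 333, 417, 435, 543, 603, 654, 655, 681, 711, 713, 719, 723, 725, 736, 777.
Count below 714: L = 16; count equal: E = 0; n = 21.
Percentile rank = 100·(16 + 0.5·0)/21 = 100·16/21 = 76.19.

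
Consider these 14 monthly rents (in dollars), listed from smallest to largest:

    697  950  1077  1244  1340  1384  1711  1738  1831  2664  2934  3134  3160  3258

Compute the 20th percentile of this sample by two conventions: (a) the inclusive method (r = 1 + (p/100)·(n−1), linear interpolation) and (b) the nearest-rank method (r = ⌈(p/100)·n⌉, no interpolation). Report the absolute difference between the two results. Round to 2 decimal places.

n = 14.
(a) r = 3.6; between ranks 3 (1077) and 4 (1244): 1177.2.
(b) the nearest-rank method: rank 3 → 1077.
|1177.2 − 1077| = 100.2.

100.20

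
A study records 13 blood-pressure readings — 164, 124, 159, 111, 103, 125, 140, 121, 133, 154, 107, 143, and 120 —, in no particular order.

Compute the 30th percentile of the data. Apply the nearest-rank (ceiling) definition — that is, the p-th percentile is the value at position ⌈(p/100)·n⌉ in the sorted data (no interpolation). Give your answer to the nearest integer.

120

Sorted: 103, 107, 111, 120, 121, 124, 125, 133, 140, 143, 154, 159, 164.
n = 13.
Position = ⌈30/100 · 13⌉ = ⌈3.9⌉ = 4.
The value at rank 4 is 120.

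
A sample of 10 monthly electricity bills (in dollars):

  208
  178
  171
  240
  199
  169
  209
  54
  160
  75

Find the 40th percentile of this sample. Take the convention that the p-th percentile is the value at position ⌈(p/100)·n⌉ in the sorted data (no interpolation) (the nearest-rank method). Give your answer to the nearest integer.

Sorted: 54, 75, 160, 169, 171, 178, 199, 208, 209, 240.
n = 10.
Position = ⌈40/100 · 10⌉ = ⌈4⌉ = 4.
The value at rank 4 is 169.

169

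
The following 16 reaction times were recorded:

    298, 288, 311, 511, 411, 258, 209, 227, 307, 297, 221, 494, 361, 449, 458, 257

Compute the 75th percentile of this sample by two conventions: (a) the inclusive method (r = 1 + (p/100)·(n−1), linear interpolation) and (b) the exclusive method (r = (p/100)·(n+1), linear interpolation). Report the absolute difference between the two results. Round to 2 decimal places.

Sorted: 209, 221, 227, 257, 258, 288, 297, 298, 307, 311, 361, 411, 449, 458, 494, 511.
n = 16.
(a) r = 12.25; between ranks 12 (411) and 13 (449): 420.5.
(b) r = 12.75; between ranks 12 (411) and 13 (449): 439.5.
|420.5 − 439.5| = 19.

19.00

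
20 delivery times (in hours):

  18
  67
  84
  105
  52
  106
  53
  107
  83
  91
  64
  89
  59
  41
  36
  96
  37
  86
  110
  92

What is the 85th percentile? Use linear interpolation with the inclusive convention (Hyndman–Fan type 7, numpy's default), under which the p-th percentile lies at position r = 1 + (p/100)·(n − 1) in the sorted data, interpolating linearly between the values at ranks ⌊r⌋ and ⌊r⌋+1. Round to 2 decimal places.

Sorted: 18, 36, 37, 41, 52, 53, 59, 64, 67, 83, 84, 86, 89, 91, 92, 96, 105, 106, 107, 110.
n = 20.
r = 1 + (85/100)·(20 − 1) = 1 + 16.15 = 17.15.
Rank 17 is 105 and rank 18 is 106.
Interpolate: 105 + 0.15·(106 − 105) = 105 + 0.15·1 = 105.15.

105.15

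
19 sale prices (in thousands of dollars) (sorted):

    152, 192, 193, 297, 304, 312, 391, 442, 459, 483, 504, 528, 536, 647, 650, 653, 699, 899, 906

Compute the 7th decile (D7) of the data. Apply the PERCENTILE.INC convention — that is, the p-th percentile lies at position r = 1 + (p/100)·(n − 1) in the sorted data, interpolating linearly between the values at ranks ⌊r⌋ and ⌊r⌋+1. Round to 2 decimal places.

n = 19.
r = 1 + (70/100)·(19 − 1) = 1 + 12.6 = 13.6.
Rank 13 is 536 and rank 14 is 647.
Interpolate: 536 + 0.6·(647 − 536) = 536 + 0.6·111 = 602.6.

602.60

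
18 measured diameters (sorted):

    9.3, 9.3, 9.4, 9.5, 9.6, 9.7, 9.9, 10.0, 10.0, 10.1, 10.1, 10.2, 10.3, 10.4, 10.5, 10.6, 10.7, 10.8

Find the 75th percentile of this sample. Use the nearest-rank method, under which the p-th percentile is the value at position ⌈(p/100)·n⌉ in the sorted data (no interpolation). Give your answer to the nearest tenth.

n = 18.
Position = ⌈75/100 · 18⌉ = ⌈13.5⌉ = 14.
The value at rank 14 is 10.4.

10.4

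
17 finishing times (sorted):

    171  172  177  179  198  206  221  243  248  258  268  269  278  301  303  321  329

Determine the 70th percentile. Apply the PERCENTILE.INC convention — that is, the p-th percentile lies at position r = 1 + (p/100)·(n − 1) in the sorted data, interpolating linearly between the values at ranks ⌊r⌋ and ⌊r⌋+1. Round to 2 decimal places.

270.80

n = 17.
r = 1 + (70/100)·(17 − 1) = 1 + 11.2 = 12.2.
Rank 12 is 269 and rank 13 is 278.
Interpolate: 269 + 0.2·(278 − 269) = 269 + 0.2·9 = 270.8.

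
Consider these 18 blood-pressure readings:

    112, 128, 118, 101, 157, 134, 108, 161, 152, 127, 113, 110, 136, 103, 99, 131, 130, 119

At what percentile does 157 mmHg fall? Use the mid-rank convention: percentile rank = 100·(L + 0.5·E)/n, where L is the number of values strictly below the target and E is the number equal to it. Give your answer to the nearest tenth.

Sorted: 99, 101, 103, 108, 110, 112, 113, 118, 119, 127, 128, 130, 131, 134, 136, 152, 157, 161.
Count below 157: L = 16; count equal: E = 1; n = 18.
Percentile rank = 100·(16 + 0.5·1)/18 = 100·16.5/18 = 91.67.

91.7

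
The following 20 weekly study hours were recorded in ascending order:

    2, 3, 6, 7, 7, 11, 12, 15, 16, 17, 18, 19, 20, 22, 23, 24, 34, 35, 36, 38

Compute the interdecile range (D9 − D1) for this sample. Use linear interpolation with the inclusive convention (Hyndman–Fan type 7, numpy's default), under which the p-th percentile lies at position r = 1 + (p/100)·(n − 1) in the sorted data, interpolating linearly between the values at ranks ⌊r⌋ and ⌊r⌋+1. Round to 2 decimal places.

n = 20.
P10: r = 2.9; ranks 2–3 are 3, 6; interpolating gives 5.7.
P90: r = 18.1; ranks 18–19 are 35, 36; interpolating gives 35.1.
Difference: 35.1 − 5.7 = 29.4.

29.40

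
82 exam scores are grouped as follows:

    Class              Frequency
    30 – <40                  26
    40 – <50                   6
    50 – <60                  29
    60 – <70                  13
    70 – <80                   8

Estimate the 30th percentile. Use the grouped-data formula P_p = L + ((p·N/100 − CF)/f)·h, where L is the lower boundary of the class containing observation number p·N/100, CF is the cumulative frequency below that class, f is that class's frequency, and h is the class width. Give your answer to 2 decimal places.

N = 82; target position k = 30/100 · 82 = 24.6.
Cumulative frequencies: 26, 32, 61, 74, 82.
Observation 24.6 falls in the class 30 – <40.
L = 30, CF = 0, f = 26, h = 10.
P30 = 30 + ((24.6 − 0)/26)·10 = 30 + 9.46154 = 39.4615.

39.46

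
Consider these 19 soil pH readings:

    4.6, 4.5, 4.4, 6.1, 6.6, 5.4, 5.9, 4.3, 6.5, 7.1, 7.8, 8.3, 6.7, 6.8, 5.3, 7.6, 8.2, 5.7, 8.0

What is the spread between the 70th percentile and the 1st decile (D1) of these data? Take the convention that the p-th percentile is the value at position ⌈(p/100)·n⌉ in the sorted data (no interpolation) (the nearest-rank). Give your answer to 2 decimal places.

Sorted: 4.3, 4.4, 4.5, 4.6, 5.3, 5.4, 5.7, 5.9, 6.1, 6.5, 6.6, 6.7, 6.8, 7.1, 7.6, 7.8, 8.0, 8.2, 8.3.
n = 19.
P10: rank ⌈10/100·19⌉ = 2 → 4.4.
P70: rank ⌈70/100·19⌉ = 14 → 7.1.
Difference: 7.1 − 4.4 = 2.7.

2.70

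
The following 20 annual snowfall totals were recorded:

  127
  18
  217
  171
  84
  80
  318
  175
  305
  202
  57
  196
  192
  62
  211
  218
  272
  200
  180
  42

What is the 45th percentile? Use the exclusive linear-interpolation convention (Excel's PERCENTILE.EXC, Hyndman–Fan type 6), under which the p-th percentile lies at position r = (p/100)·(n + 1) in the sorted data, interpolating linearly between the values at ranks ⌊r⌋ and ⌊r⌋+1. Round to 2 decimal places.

177.25

Sorted: 18, 42, 57, 62, 80, 84, 127, 171, 175, 180, 192, 196, 200, 202, 211, 217, 218, 272, 305, 318.
n = 20.
r = (45/100)·(20 + 1) = 9.45.
Rank 9 is 175 and rank 10 is 180.
Interpolate: 175 + 0.45·(180 − 175) = 175 + 0.45·5 = 177.25.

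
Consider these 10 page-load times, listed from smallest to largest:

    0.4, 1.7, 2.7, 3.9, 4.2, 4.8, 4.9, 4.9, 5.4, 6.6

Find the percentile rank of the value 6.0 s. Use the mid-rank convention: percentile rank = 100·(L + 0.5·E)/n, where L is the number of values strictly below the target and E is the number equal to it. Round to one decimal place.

90.0

Count below 6.0: L = 9; count equal: E = 0; n = 10.
Percentile rank = 100·(9 + 0.5·0)/10 = 100·9/10 = 90.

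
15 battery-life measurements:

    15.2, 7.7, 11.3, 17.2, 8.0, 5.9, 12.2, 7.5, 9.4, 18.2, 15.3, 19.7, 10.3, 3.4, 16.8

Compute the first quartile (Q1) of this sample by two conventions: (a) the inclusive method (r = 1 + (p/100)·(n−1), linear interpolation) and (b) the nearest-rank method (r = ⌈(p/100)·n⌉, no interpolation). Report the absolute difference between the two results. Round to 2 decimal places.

0.15

Sorted: 3.4, 5.9, 7.5, 7.7, 8.0, 9.4, 10.3, 11.3, 12.2, 15.2, 15.3, 16.8, 17.2, 18.2, 19.7.
n = 15.
(a) r = 4.5; between ranks 4 (7.7) and 5 (8.0): 7.85.
(b) the nearest-rank method: rank 4 → 7.7.
|7.85 − 7.7| = 0.15.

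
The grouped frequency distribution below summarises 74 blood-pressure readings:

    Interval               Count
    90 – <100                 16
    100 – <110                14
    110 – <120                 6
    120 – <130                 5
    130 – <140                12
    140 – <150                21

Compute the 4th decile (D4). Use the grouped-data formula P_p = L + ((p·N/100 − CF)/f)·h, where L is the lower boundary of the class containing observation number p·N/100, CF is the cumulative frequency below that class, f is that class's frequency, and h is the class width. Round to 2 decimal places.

N = 74; target position k = 40/100 · 74 = 29.6.
Cumulative frequencies: 16, 30, 36, 41, 53, 74.
Observation 29.6 falls in the class 100 – <110.
L = 100, CF = 16, f = 14, h = 10.
P40 = 100 + ((29.6 − 16)/14)·10 = 100 + 9.71429 = 109.714.

109.71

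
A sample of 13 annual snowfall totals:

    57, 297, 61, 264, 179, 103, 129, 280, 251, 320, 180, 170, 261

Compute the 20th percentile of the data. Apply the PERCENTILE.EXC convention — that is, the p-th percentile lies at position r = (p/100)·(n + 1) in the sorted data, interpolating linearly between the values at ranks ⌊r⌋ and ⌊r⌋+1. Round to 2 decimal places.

Sorted: 57, 61, 103, 129, 170, 179, 180, 251, 261, 264, 280, 297, 320.
n = 13.
r = (20/100)·(13 + 1) = 2.8.
Rank 2 is 61 and rank 3 is 103.
Interpolate: 61 + 0.8·(103 − 61) = 61 + 0.8·42 = 94.6.

94.60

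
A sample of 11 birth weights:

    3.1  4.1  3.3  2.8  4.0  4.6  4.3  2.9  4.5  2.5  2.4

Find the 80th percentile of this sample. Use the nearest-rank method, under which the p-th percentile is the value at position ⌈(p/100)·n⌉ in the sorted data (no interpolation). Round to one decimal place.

Sorted: 2.4, 2.5, 2.8, 2.9, 3.1, 3.3, 4.0, 4.1, 4.3, 4.5, 4.6.
n = 11.
Position = ⌈80/100 · 11⌉ = ⌈8.8⌉ = 9.
The value at rank 9 is 4.3.

4.3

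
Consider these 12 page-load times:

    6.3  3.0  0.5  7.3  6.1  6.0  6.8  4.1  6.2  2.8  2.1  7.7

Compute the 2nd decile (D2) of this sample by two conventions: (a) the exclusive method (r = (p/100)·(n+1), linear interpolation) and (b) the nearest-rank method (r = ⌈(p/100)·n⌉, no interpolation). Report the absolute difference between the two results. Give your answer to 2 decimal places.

Sorted: 0.5, 2.1, 2.8, 3.0, 4.1, 6.0, 6.1, 6.2, 6.3, 6.8, 7.3, 7.7.
n = 12.
(a) r = 2.6; between ranks 2 (2.1) and 3 (2.8): 2.52.
(b) the nearest-rank method: rank 3 → 2.8.
|2.52 − 2.8| = 0.28.

0.28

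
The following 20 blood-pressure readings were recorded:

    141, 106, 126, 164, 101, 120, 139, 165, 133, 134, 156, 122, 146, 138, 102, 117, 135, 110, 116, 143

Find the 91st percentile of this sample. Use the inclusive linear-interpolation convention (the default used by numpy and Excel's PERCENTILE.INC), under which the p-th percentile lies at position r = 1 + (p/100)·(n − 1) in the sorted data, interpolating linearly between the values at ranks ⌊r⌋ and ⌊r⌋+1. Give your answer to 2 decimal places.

Sorted: 101, 102, 106, 110, 116, 117, 120, 122, 126, 133, 134, 135, 138, 139, 141, 143, 146, 156, 164, 165.
n = 20.
r = 1 + (91/100)·(20 − 1) = 1 + 17.29 = 18.29.
Rank 18 is 156 and rank 19 is 164.
Interpolate: 156 + 0.29·(164 − 156) = 156 + 0.29·8 = 158.32.

158.32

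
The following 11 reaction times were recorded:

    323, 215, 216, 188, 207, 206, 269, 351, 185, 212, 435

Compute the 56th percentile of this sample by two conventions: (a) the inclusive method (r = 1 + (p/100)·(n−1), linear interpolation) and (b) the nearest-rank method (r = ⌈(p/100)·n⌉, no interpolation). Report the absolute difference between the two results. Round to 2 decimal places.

Sorted: 185, 188, 206, 207, 212, 215, 216, 269, 323, 351, 435.
n = 11.
(a) r = 6.6; between ranks 6 (215) and 7 (216): 215.6.
(b) the nearest-rank method: rank 7 → 216.
|215.6 − 216| = 0.4.

0.40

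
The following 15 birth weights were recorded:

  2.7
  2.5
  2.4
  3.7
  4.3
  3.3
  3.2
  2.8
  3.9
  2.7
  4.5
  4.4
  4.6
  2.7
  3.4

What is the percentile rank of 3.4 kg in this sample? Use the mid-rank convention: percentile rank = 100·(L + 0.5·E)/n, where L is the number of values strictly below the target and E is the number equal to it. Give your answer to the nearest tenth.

Sorted: 2.4, 2.5, 2.7, 2.7, 2.7, 2.8, 3.2, 3.3, 3.4, 3.7, 3.9, 4.3, 4.4, 4.5, 4.6.
Count below 3.4: L = 8; count equal: E = 1; n = 15.
Percentile rank = 100·(8 + 0.5·1)/15 = 100·8.5/15 = 56.67.

56.7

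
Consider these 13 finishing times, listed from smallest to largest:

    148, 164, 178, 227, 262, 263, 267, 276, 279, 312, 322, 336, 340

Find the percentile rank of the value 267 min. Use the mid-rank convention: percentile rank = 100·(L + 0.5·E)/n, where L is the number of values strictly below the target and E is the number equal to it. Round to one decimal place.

Count below 267: L = 6; count equal: E = 1; n = 13.
Percentile rank = 100·(6 + 0.5·1)/13 = 100·6.5/13 = 50.

50.0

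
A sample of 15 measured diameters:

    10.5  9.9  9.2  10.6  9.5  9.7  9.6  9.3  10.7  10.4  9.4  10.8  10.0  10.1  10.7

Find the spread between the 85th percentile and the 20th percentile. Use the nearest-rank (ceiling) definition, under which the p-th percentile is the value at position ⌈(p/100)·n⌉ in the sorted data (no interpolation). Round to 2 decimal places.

1.30

Sorted: 9.2, 9.3, 9.4, 9.5, 9.6, 9.7, 9.9, 10.0, 10.1, 10.4, 10.5, 10.6, 10.7, 10.7, 10.8.
n = 15.
P20: rank ⌈20/100·15⌉ = 3 → 9.4.
P85: rank ⌈85/100·15⌉ = 13 → 10.7.
Difference: 10.7 − 9.4 = 1.3.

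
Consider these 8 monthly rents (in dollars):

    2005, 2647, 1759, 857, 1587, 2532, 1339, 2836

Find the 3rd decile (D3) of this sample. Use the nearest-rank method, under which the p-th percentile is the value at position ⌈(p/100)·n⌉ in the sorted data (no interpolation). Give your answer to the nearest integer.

1587

Sorted: 857, 1339, 1587, 1759, 2005, 2532, 2647, 2836.
n = 8.
Position = ⌈30/100 · 8⌉ = ⌈2.4⌉ = 3.
The value at rank 3 is 1587.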